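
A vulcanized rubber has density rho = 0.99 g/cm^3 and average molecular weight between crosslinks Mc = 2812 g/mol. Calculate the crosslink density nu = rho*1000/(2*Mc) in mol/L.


nu = rho * 1000 / (2 * Mc)
nu = 0.99 * 1000 / (2 * 2812)
nu = 990.0 / 5624
nu = 0.1760 mol/L

0.1760 mol/L


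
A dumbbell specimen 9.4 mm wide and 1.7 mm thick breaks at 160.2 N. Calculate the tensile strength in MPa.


Area = width * thickness = 9.4 * 1.7 = 15.98 mm^2
TS = force / area = 160.2 / 15.98 = 10.03 MPa

10.03 MPa


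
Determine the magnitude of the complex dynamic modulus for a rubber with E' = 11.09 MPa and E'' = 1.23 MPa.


|E*| = sqrt(E'^2 + E''^2)
= sqrt(11.09^2 + 1.23^2)
= sqrt(122.9881 + 1.5129)
= 11.158 MPa

11.158 MPa


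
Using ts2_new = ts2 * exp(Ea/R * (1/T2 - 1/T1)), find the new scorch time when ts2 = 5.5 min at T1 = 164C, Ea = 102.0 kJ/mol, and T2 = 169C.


Convert temperatures: T1 = 164 + 273.15 = 437.15 K, T2 = 169 + 273.15 = 442.15 K
ts2_new = 5.5 * exp(102000 / 8.314 * (1/442.15 - 1/437.15))
1/T2 - 1/T1 = -2.5868e-05
ts2_new = 4.0 min

4.0 min


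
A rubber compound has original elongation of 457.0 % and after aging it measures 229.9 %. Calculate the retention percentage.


Retention = aged / original * 100
= 229.9 / 457.0 * 100
= 50.3%

50.3%


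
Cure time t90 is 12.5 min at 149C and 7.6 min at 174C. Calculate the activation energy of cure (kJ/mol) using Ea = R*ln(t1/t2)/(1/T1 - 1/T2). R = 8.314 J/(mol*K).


T1 = 422.15 K, T2 = 447.15 K
1/T1 - 1/T2 = 1.3244e-04
ln(t1/t2) = ln(12.5/7.6) = 0.4976
Ea = 8.314 * 0.4976 / 1.3244e-04 = 31235.8481 J/mol
Ea = 31.24 kJ/mol

31.24 kJ/mol


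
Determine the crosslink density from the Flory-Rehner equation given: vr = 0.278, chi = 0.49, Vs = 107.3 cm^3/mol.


ln(1 - vr) = ln(1 - 0.278) = -0.3257
Numerator = -((-0.3257) + 0.278 + 0.49 * 0.278^2) = 0.0099
Denominator = 107.3 * (0.278^(1/3) - 0.278/2) = 55.1148
nu = 0.0099 / 55.1148 = 1.7892e-04 mol/cm^3

1.7892e-04 mol/cm^3


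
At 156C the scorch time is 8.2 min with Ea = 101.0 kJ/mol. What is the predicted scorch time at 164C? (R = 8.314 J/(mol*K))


Convert temperatures: T1 = 156 + 273.15 = 429.15 K, T2 = 164 + 273.15 = 437.15 K
ts2_new = 8.2 * exp(101000 / 8.314 * (1/437.15 - 1/429.15))
1/T2 - 1/T1 = -4.2643e-05
ts2_new = 4.88 min

4.88 min


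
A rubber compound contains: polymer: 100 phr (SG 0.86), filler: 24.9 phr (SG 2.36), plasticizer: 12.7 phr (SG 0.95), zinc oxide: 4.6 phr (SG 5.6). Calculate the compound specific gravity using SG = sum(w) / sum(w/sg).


Sum of weights = 142.2
Volume contributions:
  polymer: 100/0.86 = 116.2791
  filler: 24.9/2.36 = 10.5508
  plasticizer: 12.7/0.95 = 13.3684
  zinc oxide: 4.6/5.6 = 0.8214
Sum of volumes = 141.0198
SG = 142.2 / 141.0198 = 1.008

SG = 1.008


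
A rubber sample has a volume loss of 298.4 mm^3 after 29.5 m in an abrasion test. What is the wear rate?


Rate = volume_loss / distance
= 298.4 / 29.5
= 10.115 mm^3/m

10.115 mm^3/m


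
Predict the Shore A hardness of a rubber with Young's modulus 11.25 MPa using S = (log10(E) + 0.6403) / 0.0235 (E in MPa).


log10(E) = 0.0235*S - 0.6403  =>  S = (log10(E) + 0.6403) / 0.0235
log10(11.25) = 1.051153
S = (1.051153 + 0.6403) / 0.0235 = 1.691453 / 0.0235
S = 72.0

Shore A = 72.0


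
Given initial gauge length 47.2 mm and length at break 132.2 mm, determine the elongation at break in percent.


Elongation = (Lf - L0) / L0 * 100
= (132.2 - 47.2) / 47.2 * 100
= 85.0 / 47.2 * 100
= 180.1%

180.1%


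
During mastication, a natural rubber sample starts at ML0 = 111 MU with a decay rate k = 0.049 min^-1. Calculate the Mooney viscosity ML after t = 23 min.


ML = ML0 * exp(-k * t)
ML = 111 * exp(-0.049 * 23)
ML = 111 * 0.3240
ML = 35.96 MU

35.96 MU


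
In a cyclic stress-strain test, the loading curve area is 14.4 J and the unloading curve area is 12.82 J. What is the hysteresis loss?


Hysteresis loss = loading - unloading
= 14.4 - 12.82
= 1.58 J

1.58 J


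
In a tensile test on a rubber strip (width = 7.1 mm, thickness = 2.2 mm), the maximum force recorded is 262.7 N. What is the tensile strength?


Area = width * thickness = 7.1 * 2.2 = 15.62 mm^2
TS = force / area = 262.7 / 15.62 = 16.82 MPa

16.82 MPa


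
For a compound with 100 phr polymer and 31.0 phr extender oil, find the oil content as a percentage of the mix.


Oil % = oil / (100 + oil) * 100
= 31.0 / (100 + 31.0) * 100
= 31.0 / 131.0 * 100
= 23.66%

23.66%


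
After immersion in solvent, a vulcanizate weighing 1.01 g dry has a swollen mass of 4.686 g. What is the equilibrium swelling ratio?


Q = W_swollen / W_dry
Q = 4.686 / 1.01
Q = 4.64

Q = 4.64


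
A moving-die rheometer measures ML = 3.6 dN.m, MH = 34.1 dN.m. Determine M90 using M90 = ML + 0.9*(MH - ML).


M90 = ML + 0.9 * (MH - ML)
M90 = 3.6 + 0.9 * (34.1 - 3.6)
M90 = 3.6 + 0.9 * 30.5
M90 = 31.05 dN.m

31.05 dN.m


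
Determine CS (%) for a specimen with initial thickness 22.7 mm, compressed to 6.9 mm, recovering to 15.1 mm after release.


CS = (t0 - recovered) / (t0 - ts) * 100
= (22.7 - 15.1) / (22.7 - 6.9) * 100
= 7.6 / 15.8 * 100
= 48.1%

48.1%


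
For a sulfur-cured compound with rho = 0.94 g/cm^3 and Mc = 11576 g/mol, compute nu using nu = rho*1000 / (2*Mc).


nu = rho * 1000 / (2 * Mc)
nu = 0.94 * 1000 / (2 * 11576)
nu = 940.0 / 23152
nu = 0.0406 mol/L

0.0406 mol/L


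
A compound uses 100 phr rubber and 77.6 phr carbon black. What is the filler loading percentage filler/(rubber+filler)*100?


Filler % = filler / (rubber + filler) * 100
= 77.6 / (100 + 77.6) * 100
= 77.6 / 177.6 * 100
= 43.69%

43.69%


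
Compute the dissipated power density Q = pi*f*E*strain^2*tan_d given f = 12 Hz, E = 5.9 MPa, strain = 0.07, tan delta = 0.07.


Q = pi * f * E * strain^2 * tan_d
= pi * 12 * 5.9 * 0.07^2 * 0.07
= pi * 12 * 5.9 * 0.0049 * 0.07
= 0.0763

Q = 0.0763


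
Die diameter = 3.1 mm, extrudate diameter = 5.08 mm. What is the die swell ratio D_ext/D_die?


Die swell ratio = D_extrudate / D_die
= 5.08 / 3.1
= 1.639

Die swell = 1.639


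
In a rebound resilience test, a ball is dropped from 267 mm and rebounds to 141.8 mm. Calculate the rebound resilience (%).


Resilience = h_rebound / h_drop * 100
= 141.8 / 267 * 100
= 53.1%

53.1%


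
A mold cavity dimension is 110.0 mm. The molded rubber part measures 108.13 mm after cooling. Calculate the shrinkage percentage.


Shrinkage = (mold - part) / mold * 100
= (110.0 - 108.13) / 110.0 * 100
= 1.87 / 110.0 * 100
= 1.7%

1.7%


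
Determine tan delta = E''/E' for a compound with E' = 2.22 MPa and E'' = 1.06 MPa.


tan delta = E'' / E'
= 1.06 / 2.22
= 0.4775

tan delta = 0.4775


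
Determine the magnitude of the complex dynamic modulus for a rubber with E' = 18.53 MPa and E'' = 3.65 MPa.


|E*| = sqrt(E'^2 + E''^2)
= sqrt(18.53^2 + 3.65^2)
= sqrt(343.3609 + 13.3225)
= 18.886 MPa

18.886 MPa


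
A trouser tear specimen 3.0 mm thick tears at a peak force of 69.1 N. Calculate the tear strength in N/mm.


Tear strength = force / thickness
= 69.1 / 3.0
= 23.03 N/mm

23.03 N/mm


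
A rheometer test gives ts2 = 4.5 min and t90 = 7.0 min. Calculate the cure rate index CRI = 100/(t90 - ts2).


CRI = 100 / (t90 - ts2)
= 100 / (7.0 - 4.5)
= 100 / 2.5
= 40.0 min^-1

40.0 min^-1


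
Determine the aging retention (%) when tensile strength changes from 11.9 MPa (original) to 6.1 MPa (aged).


Retention = aged / original * 100
= 6.1 / 11.9 * 100
= 51.3%

51.3%


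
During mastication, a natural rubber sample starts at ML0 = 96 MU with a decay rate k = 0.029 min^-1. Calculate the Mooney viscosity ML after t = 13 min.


ML = ML0 * exp(-k * t)
ML = 96 * exp(-0.029 * 13)
ML = 96 * 0.6859
ML = 65.85 MU

65.85 MU


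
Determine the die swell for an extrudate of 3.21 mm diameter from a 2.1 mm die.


Die swell ratio = D_extrudate / D_die
= 3.21 / 2.1
= 1.529

Die swell = 1.529


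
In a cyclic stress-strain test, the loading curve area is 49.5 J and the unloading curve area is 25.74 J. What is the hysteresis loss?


Hysteresis loss = loading - unloading
= 49.5 - 25.74
= 23.76 J

23.76 J


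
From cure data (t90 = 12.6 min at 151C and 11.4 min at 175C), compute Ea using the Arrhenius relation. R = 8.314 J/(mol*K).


T1 = 424.15 K, T2 = 448.15 K
1/T1 - 1/T2 = 1.2626e-04
ln(t1/t2) = ln(12.6/11.4) = 0.1001
Ea = 8.314 * 0.1001 / 1.2626e-04 = 6590.2813 J/mol
Ea = 6.59 kJ/mol

6.59 kJ/mol


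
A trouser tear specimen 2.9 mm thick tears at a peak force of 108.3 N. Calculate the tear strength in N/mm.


Tear strength = force / thickness
= 108.3 / 2.9
= 37.34 N/mm

37.34 N/mm


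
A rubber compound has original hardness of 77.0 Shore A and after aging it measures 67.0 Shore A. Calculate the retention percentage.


Retention = aged / original * 100
= 67.0 / 77.0 * 100
= 87.0%

87.0%


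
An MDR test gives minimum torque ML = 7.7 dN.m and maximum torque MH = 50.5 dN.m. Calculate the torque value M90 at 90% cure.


M90 = ML + 0.9 * (MH - ML)
M90 = 7.7 + 0.9 * (50.5 - 7.7)
M90 = 7.7 + 0.9 * 42.8
M90 = 46.22 dN.m

46.22 dN.m


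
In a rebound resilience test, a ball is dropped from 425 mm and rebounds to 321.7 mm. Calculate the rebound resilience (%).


Resilience = h_rebound / h_drop * 100
= 321.7 / 425 * 100
= 75.7%

75.7%


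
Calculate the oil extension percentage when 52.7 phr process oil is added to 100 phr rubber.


Oil % = oil / (100 + oil) * 100
= 52.7 / (100 + 52.7) * 100
= 52.7 / 152.7 * 100
= 34.51%

34.51%


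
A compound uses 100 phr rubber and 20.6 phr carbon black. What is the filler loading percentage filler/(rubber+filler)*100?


Filler % = filler / (rubber + filler) * 100
= 20.6 / (100 + 20.6) * 100
= 20.6 / 120.6 * 100
= 17.08%

17.08%


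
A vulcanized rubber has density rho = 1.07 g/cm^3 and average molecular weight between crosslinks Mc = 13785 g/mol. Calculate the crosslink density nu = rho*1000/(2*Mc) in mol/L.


nu = rho * 1000 / (2 * Mc)
nu = 1.07 * 1000 / (2 * 13785)
nu = 1070.0 / 27570
nu = 0.0388 mol/L

0.0388 mol/L


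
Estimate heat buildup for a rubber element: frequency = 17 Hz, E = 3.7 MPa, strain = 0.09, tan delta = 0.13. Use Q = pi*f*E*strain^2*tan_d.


Q = pi * f * E * strain^2 * tan_d
= pi * 17 * 3.7 * 0.09^2 * 0.13
= pi * 17 * 3.7 * 0.0081 * 0.13
= 0.2081

Q = 0.2081


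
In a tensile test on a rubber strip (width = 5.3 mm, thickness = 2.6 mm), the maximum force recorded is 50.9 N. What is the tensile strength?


Area = width * thickness = 5.3 * 2.6 = 13.78 mm^2
TS = force / area = 50.9 / 13.78 = 3.69 MPa

3.69 MPa


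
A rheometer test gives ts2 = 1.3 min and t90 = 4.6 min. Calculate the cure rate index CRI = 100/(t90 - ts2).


CRI = 100 / (t90 - ts2)
= 100 / (4.6 - 1.3)
= 100 / 3.3
= 30.3 min^-1

30.3 min^-1


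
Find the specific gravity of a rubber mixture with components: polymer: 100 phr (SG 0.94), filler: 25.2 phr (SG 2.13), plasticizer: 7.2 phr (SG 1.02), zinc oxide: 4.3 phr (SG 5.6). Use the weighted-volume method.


Sum of weights = 136.7
Volume contributions:
  polymer: 100/0.94 = 106.3830
  filler: 25.2/2.13 = 11.8310
  plasticizer: 7.2/1.02 = 7.0588
  zinc oxide: 4.3/5.6 = 0.7679
Sum of volumes = 126.0406
SG = 136.7 / 126.0406 = 1.085

SG = 1.085


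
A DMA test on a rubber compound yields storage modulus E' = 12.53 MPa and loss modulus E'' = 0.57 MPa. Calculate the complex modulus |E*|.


|E*| = sqrt(E'^2 + E''^2)
= sqrt(12.53^2 + 0.57^2)
= sqrt(157.0009 + 0.3249)
= 12.543 MPa

12.543 MPa


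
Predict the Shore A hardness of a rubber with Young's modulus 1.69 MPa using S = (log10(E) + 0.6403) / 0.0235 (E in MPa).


log10(E) = 0.0235*S - 0.6403  =>  S = (log10(E) + 0.6403) / 0.0235
log10(1.69) = 0.227887
S = (0.227887 + 0.6403) / 0.0235 = 0.868187 / 0.0235
S = 36.9

Shore A = 36.9


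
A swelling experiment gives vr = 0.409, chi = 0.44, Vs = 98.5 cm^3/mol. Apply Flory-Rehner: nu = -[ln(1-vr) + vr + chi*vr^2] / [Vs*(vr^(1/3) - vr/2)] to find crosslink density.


ln(1 - vr) = ln(1 - 0.409) = -0.5259
Numerator = -((-0.5259) + 0.409 + 0.44 * 0.409^2) = 0.0433
Denominator = 98.5 * (0.409^(1/3) - 0.409/2) = 52.9725
nu = 0.0433 / 52.9725 = 8.1808e-04 mol/cm^3

8.1808e-04 mol/cm^3


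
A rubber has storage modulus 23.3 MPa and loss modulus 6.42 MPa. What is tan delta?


tan delta = E'' / E'
= 6.42 / 23.3
= 0.2755

tan delta = 0.2755


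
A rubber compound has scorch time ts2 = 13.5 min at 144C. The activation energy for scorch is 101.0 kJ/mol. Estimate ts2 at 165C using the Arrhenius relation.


Convert temperatures: T1 = 144 + 273.15 = 417.15 K, T2 = 165 + 273.15 = 438.15 K
ts2_new = 13.5 * exp(101000 / 8.314 * (1/438.15 - 1/417.15))
1/T2 - 1/T1 = -1.1490e-04
ts2_new = 3.34 min

3.34 min


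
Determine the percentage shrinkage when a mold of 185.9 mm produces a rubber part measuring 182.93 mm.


Shrinkage = (mold - part) / mold * 100
= (185.9 - 182.93) / 185.9 * 100
= 2.97 / 185.9 * 100
= 1.6%

1.6%


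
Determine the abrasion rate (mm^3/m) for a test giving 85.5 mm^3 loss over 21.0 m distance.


Rate = volume_loss / distance
= 85.5 / 21.0
= 4.071 mm^3/m

4.071 mm^3/m


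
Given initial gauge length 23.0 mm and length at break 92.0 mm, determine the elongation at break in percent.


Elongation = (Lf - L0) / L0 * 100
= (92.0 - 23.0) / 23.0 * 100
= 69.0 / 23.0 * 100
= 300.0%

300.0%


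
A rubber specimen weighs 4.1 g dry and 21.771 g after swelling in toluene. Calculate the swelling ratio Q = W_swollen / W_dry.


Q = W_swollen / W_dry
Q = 21.771 / 4.1
Q = 5.31

Q = 5.31


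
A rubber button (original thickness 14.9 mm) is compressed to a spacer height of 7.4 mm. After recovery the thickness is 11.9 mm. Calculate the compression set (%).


CS = (t0 - recovered) / (t0 - ts) * 100
= (14.9 - 11.9) / (14.9 - 7.4) * 100
= 3.0 / 7.5 * 100
= 40.0%

40.0%


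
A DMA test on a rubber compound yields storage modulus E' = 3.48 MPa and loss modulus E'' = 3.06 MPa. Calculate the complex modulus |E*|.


|E*| = sqrt(E'^2 + E''^2)
= sqrt(3.48^2 + 3.06^2)
= sqrt(12.1104 + 9.3636)
= 4.634 MPa

4.634 MPa


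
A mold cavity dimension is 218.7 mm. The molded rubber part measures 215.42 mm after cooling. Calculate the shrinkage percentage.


Shrinkage = (mold - part) / mold * 100
= (218.7 - 215.42) / 218.7 * 100
= 3.28 / 218.7 * 100
= 1.5%

1.5%


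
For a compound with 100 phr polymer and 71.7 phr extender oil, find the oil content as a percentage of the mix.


Oil % = oil / (100 + oil) * 100
= 71.7 / (100 + 71.7) * 100
= 71.7 / 171.7 * 100
= 41.76%

41.76%


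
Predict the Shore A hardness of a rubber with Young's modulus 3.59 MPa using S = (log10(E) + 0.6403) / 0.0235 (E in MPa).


log10(E) = 0.0235*S - 0.6403  =>  S = (log10(E) + 0.6403) / 0.0235
log10(3.59) = 0.555094
S = (0.555094 + 0.6403) / 0.0235 = 1.195394 / 0.0235
S = 50.9

Shore A = 50.9


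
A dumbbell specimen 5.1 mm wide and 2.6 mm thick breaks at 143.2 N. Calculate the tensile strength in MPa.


Area = width * thickness = 5.1 * 2.6 = 13.26 mm^2
TS = force / area = 143.2 / 13.26 = 10.8 MPa

10.8 MPa


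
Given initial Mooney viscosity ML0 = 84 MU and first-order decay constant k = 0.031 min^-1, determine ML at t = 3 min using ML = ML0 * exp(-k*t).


ML = ML0 * exp(-k * t)
ML = 84 * exp(-0.031 * 3)
ML = 84 * 0.9112
ML = 76.54 MU

76.54 MU


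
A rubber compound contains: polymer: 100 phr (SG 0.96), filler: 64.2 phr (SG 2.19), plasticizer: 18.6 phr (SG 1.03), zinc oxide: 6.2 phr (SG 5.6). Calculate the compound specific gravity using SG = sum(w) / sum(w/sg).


Sum of weights = 189.0
Volume contributions:
  polymer: 100/0.96 = 104.1667
  filler: 64.2/2.19 = 29.3151
  plasticizer: 18.6/1.03 = 18.0583
  zinc oxide: 6.2/5.6 = 1.1071
Sum of volumes = 152.6471
SG = 189.0 / 152.6471 = 1.238

SG = 1.238


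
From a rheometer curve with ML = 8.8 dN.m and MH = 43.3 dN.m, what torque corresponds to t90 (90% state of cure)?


M90 = ML + 0.9 * (MH - ML)
M90 = 8.8 + 0.9 * (43.3 - 8.8)
M90 = 8.8 + 0.9 * 34.5
M90 = 39.85 dN.m

39.85 dN.m


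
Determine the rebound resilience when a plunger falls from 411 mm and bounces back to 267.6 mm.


Resilience = h_rebound / h_drop * 100
= 267.6 / 411 * 100
= 65.1%

65.1%


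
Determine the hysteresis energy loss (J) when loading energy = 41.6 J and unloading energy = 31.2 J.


Hysteresis loss = loading - unloading
= 41.6 - 31.2
= 10.4 J

10.4 J


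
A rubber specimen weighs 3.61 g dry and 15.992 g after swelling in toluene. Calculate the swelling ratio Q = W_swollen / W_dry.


Q = W_swollen / W_dry
Q = 15.992 / 3.61
Q = 4.43

Q = 4.43


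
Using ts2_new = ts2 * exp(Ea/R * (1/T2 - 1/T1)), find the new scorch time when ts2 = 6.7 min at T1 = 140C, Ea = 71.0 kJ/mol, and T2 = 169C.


Convert temperatures: T1 = 140 + 273.15 = 413.15 K, T2 = 169 + 273.15 = 442.15 K
ts2_new = 6.7 * exp(71000 / 8.314 * (1/442.15 - 1/413.15))
1/T2 - 1/T1 = -1.5875e-04
ts2_new = 1.73 min

1.73 min


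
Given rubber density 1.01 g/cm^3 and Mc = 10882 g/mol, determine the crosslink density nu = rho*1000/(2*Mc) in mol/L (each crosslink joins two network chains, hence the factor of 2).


nu = rho * 1000 / (2 * Mc)
nu = 1.01 * 1000 / (2 * 10882)
nu = 1010.0 / 21764
nu = 0.0464 mol/L

0.0464 mol/L


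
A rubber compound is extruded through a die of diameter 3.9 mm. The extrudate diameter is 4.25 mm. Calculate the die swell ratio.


Die swell ratio = D_extrudate / D_die
= 4.25 / 3.9
= 1.09

Die swell = 1.09


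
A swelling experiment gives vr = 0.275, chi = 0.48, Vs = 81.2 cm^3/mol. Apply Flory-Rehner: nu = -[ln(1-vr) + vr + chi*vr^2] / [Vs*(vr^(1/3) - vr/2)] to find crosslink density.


ln(1 - vr) = ln(1 - 0.275) = -0.3216
Numerator = -((-0.3216) + 0.275 + 0.48 * 0.275^2) = 0.0103
Denominator = 81.2 * (0.275^(1/3) - 0.275/2) = 41.6390
nu = 0.0103 / 41.6390 = 2.4697e-04 mol/cm^3

2.4697e-04 mol/cm^3


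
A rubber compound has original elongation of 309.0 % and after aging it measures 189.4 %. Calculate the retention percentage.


Retention = aged / original * 100
= 189.4 / 309.0 * 100
= 61.3%

61.3%


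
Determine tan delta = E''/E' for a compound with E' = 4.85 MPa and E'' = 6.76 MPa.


tan delta = E'' / E'
= 6.76 / 4.85
= 1.3938

tan delta = 1.3938


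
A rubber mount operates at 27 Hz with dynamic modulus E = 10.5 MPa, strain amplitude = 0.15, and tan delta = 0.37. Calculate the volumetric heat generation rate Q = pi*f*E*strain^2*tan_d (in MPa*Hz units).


Q = pi * f * E * strain^2 * tan_d
= pi * 27 * 10.5 * 0.15^2 * 0.37
= pi * 27 * 10.5 * 0.0225 * 0.37
= 7.4146

Q = 7.4146


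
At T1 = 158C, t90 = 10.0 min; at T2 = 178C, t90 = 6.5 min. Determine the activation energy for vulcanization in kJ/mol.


T1 = 431.15 K, T2 = 451.15 K
1/T1 - 1/T2 = 1.0282e-04
ln(t1/t2) = ln(10.0/6.5) = 0.4308
Ea = 8.314 * 0.4308 / 1.0282e-04 = 34832.7569 J/mol
Ea = 34.83 kJ/mol

34.83 kJ/mol


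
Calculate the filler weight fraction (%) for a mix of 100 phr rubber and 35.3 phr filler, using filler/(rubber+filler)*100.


Filler % = filler / (rubber + filler) * 100
= 35.3 / (100 + 35.3) * 100
= 35.3 / 135.3 * 100
= 26.09%

26.09%


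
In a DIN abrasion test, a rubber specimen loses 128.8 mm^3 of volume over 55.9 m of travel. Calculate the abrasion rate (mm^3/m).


Rate = volume_loss / distance
= 128.8 / 55.9
= 2.304 mm^3/m

2.304 mm^3/m


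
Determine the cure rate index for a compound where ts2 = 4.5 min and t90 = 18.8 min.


CRI = 100 / (t90 - ts2)
= 100 / (18.8 - 4.5)
= 100 / 14.3
= 6.99 min^-1

6.99 min^-1


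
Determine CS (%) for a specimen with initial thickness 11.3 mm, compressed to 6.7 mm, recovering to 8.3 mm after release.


CS = (t0 - recovered) / (t0 - ts) * 100
= (11.3 - 8.3) / (11.3 - 6.7) * 100
= 3.0 / 4.6 * 100
= 65.2%

65.2%


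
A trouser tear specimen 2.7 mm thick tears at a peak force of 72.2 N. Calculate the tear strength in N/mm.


Tear strength = force / thickness
= 72.2 / 2.7
= 26.74 N/mm

26.74 N/mm


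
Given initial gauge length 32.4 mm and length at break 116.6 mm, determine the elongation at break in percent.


Elongation = (Lf - L0) / L0 * 100
= (116.6 - 32.4) / 32.4 * 100
= 84.2 / 32.4 * 100
= 259.9%

259.9%


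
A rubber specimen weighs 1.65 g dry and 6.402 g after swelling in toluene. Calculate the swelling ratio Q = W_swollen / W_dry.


Q = W_swollen / W_dry
Q = 6.402 / 1.65
Q = 3.88

Q = 3.88


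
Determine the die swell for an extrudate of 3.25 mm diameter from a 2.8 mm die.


Die swell ratio = D_extrudate / D_die
= 3.25 / 2.8
= 1.161

Die swell = 1.161


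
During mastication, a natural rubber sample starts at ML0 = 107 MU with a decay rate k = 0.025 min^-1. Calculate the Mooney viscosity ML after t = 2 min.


ML = ML0 * exp(-k * t)
ML = 107 * exp(-0.025 * 2)
ML = 107 * 0.9512
ML = 101.78 MU

101.78 MU


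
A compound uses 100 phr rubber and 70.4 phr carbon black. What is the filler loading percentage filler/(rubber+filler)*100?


Filler % = filler / (rubber + filler) * 100
= 70.4 / (100 + 70.4) * 100
= 70.4 / 170.4 * 100
= 41.31%

41.31%


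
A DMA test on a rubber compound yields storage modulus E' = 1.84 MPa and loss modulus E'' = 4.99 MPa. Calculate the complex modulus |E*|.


|E*| = sqrt(E'^2 + E''^2)
= sqrt(1.84^2 + 4.99^2)
= sqrt(3.3856 + 24.9001)
= 5.318 MPa

5.318 MPa


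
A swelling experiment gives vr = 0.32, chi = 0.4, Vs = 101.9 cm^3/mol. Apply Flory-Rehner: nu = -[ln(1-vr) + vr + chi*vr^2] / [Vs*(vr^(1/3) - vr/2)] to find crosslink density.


ln(1 - vr) = ln(1 - 0.32) = -0.3857
Numerator = -((-0.3857) + 0.32 + 0.4 * 0.32^2) = 0.0247
Denominator = 101.9 * (0.32^(1/3) - 0.32/2) = 53.3946
nu = 0.0247 / 53.3946 = 4.6264e-04 mol/cm^3

4.6264e-04 mol/cm^3


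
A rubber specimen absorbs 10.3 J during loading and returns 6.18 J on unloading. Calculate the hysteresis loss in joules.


Hysteresis loss = loading - unloading
= 10.3 - 6.18
= 4.12 J

4.12 J


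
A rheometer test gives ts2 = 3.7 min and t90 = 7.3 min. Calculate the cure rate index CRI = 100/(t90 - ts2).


CRI = 100 / (t90 - ts2)
= 100 / (7.3 - 3.7)
= 100 / 3.6
= 27.78 min^-1

27.78 min^-1


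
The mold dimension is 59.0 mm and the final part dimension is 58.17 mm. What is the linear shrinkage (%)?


Shrinkage = (mold - part) / mold * 100
= (59.0 - 58.17) / 59.0 * 100
= 0.83 / 59.0 * 100
= 1.41%

1.41%


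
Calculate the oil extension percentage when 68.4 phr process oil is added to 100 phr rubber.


Oil % = oil / (100 + oil) * 100
= 68.4 / (100 + 68.4) * 100
= 68.4 / 168.4 * 100
= 40.62%

40.62%


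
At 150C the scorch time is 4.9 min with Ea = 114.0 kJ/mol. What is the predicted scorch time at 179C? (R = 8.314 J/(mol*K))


Convert temperatures: T1 = 150 + 273.15 = 423.15 K, T2 = 179 + 273.15 = 452.15 K
ts2_new = 4.9 * exp(114000 / 8.314 * (1/452.15 - 1/423.15))
1/T2 - 1/T1 = -1.5157e-04
ts2_new = 0.61 min

0.61 min


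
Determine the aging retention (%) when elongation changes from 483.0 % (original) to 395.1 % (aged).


Retention = aged / original * 100
= 395.1 / 483.0 * 100
= 81.8%

81.8%


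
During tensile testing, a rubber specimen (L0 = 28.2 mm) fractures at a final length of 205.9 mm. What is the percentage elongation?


Elongation = (Lf - L0) / L0 * 100
= (205.9 - 28.2) / 28.2 * 100
= 177.7 / 28.2 * 100
= 630.1%

630.1%


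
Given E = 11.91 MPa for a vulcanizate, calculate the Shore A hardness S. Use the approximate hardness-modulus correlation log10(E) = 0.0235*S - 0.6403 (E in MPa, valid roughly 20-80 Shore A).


log10(E) = 0.0235*S - 0.6403  =>  S = (log10(E) + 0.6403) / 0.0235
log10(11.91) = 1.075912
S = (1.075912 + 0.6403) / 0.0235 = 1.716212 / 0.0235
S = 73.0

Shore A = 73.0


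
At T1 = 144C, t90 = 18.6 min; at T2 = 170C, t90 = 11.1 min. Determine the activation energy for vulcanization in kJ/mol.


T1 = 417.15 K, T2 = 443.15 K
1/T1 - 1/T2 = 1.4065e-04
ln(t1/t2) = ln(18.6/11.1) = 0.5162
Ea = 8.314 * 0.5162 / 1.4065e-04 = 30514.8706 J/mol
Ea = 30.51 kJ/mol

30.51 kJ/mol


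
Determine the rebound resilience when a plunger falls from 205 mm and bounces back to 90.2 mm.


Resilience = h_rebound / h_drop * 100
= 90.2 / 205 * 100
= 44.0%

44.0%


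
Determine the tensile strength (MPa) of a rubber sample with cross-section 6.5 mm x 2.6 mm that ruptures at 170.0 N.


Area = width * thickness = 6.5 * 2.6 = 16.9 mm^2
TS = force / area = 170.0 / 16.9 = 10.06 MPa

10.06 MPa


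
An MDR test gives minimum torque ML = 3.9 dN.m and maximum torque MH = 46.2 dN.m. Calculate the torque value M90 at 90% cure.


M90 = ML + 0.9 * (MH - ML)
M90 = 3.9 + 0.9 * (46.2 - 3.9)
M90 = 3.9 + 0.9 * 42.3
M90 = 41.97 dN.m

41.97 dN.m


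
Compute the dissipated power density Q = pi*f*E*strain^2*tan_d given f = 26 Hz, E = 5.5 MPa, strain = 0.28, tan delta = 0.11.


Q = pi * f * E * strain^2 * tan_d
= pi * 26 * 5.5 * 0.28^2 * 0.11
= pi * 26 * 5.5 * 0.0784 * 0.11
= 3.8743

Q = 3.8743


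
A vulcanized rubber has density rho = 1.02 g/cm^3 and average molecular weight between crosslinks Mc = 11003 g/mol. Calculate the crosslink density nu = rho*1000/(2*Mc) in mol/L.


nu = rho * 1000 / (2 * Mc)
nu = 1.02 * 1000 / (2 * 11003)
nu = 1020.0 / 22006
nu = 0.0464 mol/L

0.0464 mol/L


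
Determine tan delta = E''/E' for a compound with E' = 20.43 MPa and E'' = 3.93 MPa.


tan delta = E'' / E'
= 3.93 / 20.43
= 0.1924

tan delta = 0.1924


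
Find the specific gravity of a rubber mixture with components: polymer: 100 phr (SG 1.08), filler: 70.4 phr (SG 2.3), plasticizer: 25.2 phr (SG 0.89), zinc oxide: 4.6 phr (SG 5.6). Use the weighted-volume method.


Sum of weights = 200.2
Volume contributions:
  polymer: 100/1.08 = 92.5926
  filler: 70.4/2.3 = 30.6087
  plasticizer: 25.2/0.89 = 28.3146
  zinc oxide: 4.6/5.6 = 0.8214
Sum of volumes = 152.3373
SG = 200.2 / 152.3373 = 1.314

SG = 1.314


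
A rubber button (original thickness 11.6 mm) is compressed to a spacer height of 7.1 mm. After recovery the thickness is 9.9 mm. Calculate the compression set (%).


CS = (t0 - recovered) / (t0 - ts) * 100
= (11.6 - 9.9) / (11.6 - 7.1) * 100
= 1.7 / 4.5 * 100
= 37.8%

37.8%


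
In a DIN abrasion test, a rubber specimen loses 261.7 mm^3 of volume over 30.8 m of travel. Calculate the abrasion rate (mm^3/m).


Rate = volume_loss / distance
= 261.7 / 30.8
= 8.497 mm^3/m

8.497 mm^3/m


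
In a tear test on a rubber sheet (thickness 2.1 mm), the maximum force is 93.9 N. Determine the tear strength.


Tear strength = force / thickness
= 93.9 / 2.1
= 44.71 N/mm

44.71 N/mm


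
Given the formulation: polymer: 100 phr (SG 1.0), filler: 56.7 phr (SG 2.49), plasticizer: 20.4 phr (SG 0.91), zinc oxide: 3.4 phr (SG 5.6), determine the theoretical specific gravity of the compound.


Sum of weights = 180.5
Volume contributions:
  polymer: 100/1.0 = 100.0000
  filler: 56.7/2.49 = 22.7711
  plasticizer: 20.4/0.91 = 22.4176
  zinc oxide: 3.4/5.6 = 0.6071
Sum of volumes = 145.7958
SG = 180.5 / 145.7958 = 1.238

SG = 1.238


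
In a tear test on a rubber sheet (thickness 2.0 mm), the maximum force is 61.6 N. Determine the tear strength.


Tear strength = force / thickness
= 61.6 / 2.0
= 30.8 N/mm

30.8 N/mm


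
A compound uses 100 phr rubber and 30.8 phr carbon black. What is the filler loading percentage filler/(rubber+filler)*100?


Filler % = filler / (rubber + filler) * 100
= 30.8 / (100 + 30.8) * 100
= 30.8 / 130.8 * 100
= 23.55%

23.55%


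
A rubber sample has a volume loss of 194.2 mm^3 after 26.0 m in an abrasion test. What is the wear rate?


Rate = volume_loss / distance
= 194.2 / 26.0
= 7.469 mm^3/m

7.469 mm^3/m


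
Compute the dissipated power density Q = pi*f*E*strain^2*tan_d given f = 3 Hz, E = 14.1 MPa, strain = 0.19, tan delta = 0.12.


Q = pi * f * E * strain^2 * tan_d
= pi * 3 * 14.1 * 0.19^2 * 0.12
= pi * 3 * 14.1 * 0.0361 * 0.12
= 0.5757

Q = 0.5757


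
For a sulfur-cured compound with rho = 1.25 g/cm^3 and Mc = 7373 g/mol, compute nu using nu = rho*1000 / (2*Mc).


nu = rho * 1000 / (2 * Mc)
nu = 1.25 * 1000 / (2 * 7373)
nu = 1250.0 / 14746
nu = 0.0848 mol/L

0.0848 mol/L


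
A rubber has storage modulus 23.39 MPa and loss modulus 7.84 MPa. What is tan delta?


tan delta = E'' / E'
= 7.84 / 23.39
= 0.3352

tan delta = 0.3352


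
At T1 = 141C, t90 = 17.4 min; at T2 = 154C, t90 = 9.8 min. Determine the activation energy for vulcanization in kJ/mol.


T1 = 414.15 K, T2 = 427.15 K
1/T1 - 1/T2 = 7.3486e-05
ln(t1/t2) = ln(17.4/9.8) = 0.5741
Ea = 8.314 * 0.5741 / 7.3486e-05 = 64950.5866 J/mol
Ea = 64.95 kJ/mol

64.95 kJ/mol


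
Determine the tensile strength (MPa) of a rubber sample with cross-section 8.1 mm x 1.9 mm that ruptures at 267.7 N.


Area = width * thickness = 8.1 * 1.9 = 15.39 mm^2
TS = force / area = 267.7 / 15.39 = 17.39 MPa

17.39 MPa


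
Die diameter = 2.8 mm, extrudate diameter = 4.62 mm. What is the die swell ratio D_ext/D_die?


Die swell ratio = D_extrudate / D_die
= 4.62 / 2.8
= 1.65

Die swell = 1.65


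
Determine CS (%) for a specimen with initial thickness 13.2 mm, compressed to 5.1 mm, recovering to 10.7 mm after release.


CS = (t0 - recovered) / (t0 - ts) * 100
= (13.2 - 10.7) / (13.2 - 5.1) * 100
= 2.5 / 8.1 * 100
= 30.9%

30.9%


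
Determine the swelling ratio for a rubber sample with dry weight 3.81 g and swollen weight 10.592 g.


Q = W_swollen / W_dry
Q = 10.592 / 3.81
Q = 2.78

Q = 2.78


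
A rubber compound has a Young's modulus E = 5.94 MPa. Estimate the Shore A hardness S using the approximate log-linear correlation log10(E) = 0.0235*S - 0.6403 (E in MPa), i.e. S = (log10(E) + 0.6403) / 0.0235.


log10(E) = 0.0235*S - 0.6403  =>  S = (log10(E) + 0.6403) / 0.0235
log10(5.94) = 0.773786
S = (0.773786 + 0.6403) / 0.0235 = 1.414086 / 0.0235
S = 60.2

Shore A = 60.2


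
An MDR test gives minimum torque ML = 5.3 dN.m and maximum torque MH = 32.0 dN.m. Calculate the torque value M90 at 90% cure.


M90 = ML + 0.9 * (MH - ML)
M90 = 5.3 + 0.9 * (32.0 - 5.3)
M90 = 5.3 + 0.9 * 26.7
M90 = 29.33 dN.m

29.33 dN.m


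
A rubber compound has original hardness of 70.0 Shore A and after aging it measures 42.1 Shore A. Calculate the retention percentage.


Retention = aged / original * 100
= 42.1 / 70.0 * 100
= 60.1%

60.1%


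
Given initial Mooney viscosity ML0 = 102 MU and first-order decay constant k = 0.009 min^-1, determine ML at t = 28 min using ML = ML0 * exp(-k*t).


ML = ML0 * exp(-k * t)
ML = 102 * exp(-0.009 * 28)
ML = 102 * 0.7772
ML = 79.28 MU

79.28 MU


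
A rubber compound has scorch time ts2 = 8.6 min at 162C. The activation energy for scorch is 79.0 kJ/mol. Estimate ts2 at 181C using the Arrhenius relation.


Convert temperatures: T1 = 162 + 273.15 = 435.15 K, T2 = 181 + 273.15 = 454.15 K
ts2_new = 8.6 * exp(79000 / 8.314 * (1/454.15 - 1/435.15))
1/T2 - 1/T1 = -9.6142e-05
ts2_new = 3.45 min

3.45 min


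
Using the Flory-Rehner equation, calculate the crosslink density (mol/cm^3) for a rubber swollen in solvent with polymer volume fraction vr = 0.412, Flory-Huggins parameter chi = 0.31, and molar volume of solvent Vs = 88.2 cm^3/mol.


ln(1 - vr) = ln(1 - 0.412) = -0.5310
Numerator = -((-0.5310) + 0.412 + 0.31 * 0.412^2) = 0.0664
Denominator = 88.2 * (0.412^(1/3) - 0.412/2) = 47.4606
nu = 0.0664 / 47.4606 = 0.0014 mol/cm^3

0.0014 mol/cm^3


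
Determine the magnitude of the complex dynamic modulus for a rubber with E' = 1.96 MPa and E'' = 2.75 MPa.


|E*| = sqrt(E'^2 + E''^2)
= sqrt(1.96^2 + 2.75^2)
= sqrt(3.8416 + 7.5625)
= 3.377 MPa

3.377 MPa


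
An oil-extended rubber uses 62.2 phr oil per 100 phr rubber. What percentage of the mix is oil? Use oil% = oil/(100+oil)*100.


Oil % = oil / (100 + oil) * 100
= 62.2 / (100 + 62.2) * 100
= 62.2 / 162.2 * 100
= 38.35%

38.35%


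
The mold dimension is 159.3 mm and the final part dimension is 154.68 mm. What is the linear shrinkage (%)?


Shrinkage = (mold - part) / mold * 100
= (159.3 - 154.68) / 159.3 * 100
= 4.62 / 159.3 * 100
= 2.9%

2.9%


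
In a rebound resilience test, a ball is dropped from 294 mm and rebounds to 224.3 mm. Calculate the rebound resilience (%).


Resilience = h_rebound / h_drop * 100
= 224.3 / 294 * 100
= 76.3%

76.3%


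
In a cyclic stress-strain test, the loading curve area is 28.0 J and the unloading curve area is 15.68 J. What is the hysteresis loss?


Hysteresis loss = loading - unloading
= 28.0 - 15.68
= 12.32 J

12.32 J


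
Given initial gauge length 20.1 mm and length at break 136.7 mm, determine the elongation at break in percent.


Elongation = (Lf - L0) / L0 * 100
= (136.7 - 20.1) / 20.1 * 100
= 116.6 / 20.1 * 100
= 580.1%

580.1%


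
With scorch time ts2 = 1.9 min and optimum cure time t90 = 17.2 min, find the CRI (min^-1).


CRI = 100 / (t90 - ts2)
= 100 / (17.2 - 1.9)
= 100 / 15.3
= 6.54 min^-1

6.54 min^-1


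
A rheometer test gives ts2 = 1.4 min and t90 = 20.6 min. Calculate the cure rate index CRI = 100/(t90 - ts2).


CRI = 100 / (t90 - ts2)
= 100 / (20.6 - 1.4)
= 100 / 19.2
= 5.21 min^-1

5.21 min^-1


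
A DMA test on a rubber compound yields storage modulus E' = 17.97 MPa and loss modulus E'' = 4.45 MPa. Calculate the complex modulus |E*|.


|E*| = sqrt(E'^2 + E''^2)
= sqrt(17.97^2 + 4.45^2)
= sqrt(322.9209 + 19.8025)
= 18.513 MPa

18.513 MPa


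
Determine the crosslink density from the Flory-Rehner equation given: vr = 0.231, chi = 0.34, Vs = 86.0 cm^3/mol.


ln(1 - vr) = ln(1 - 0.231) = -0.2627
Numerator = -((-0.2627) + 0.231 + 0.34 * 0.231^2) = 0.0135
Denominator = 86.0 * (0.231^(1/3) - 0.231/2) = 42.8348
nu = 0.0135 / 42.8348 = 3.1567e-04 mol/cm^3

3.1567e-04 mol/cm^3


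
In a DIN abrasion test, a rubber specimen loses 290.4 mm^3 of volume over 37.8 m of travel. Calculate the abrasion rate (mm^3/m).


Rate = volume_loss / distance
= 290.4 / 37.8
= 7.683 mm^3/m

7.683 mm^3/m


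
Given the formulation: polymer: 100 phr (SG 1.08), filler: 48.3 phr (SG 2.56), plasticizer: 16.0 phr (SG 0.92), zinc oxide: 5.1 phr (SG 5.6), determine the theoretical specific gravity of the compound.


Sum of weights = 169.4
Volume contributions:
  polymer: 100/1.08 = 92.5926
  filler: 48.3/2.56 = 18.8672
  plasticizer: 16.0/0.92 = 17.3913
  zinc oxide: 5.1/5.6 = 0.9107
Sum of volumes = 129.7618
SG = 169.4 / 129.7618 = 1.305

SG = 1.305


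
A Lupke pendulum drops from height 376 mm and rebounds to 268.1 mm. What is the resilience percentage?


Resilience = h_rebound / h_drop * 100
= 268.1 / 376 * 100
= 71.3%

71.3%


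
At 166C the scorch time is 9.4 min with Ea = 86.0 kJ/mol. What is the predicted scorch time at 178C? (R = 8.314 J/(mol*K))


Convert temperatures: T1 = 166 + 273.15 = 439.15 K, T2 = 178 + 273.15 = 451.15 K
ts2_new = 9.4 * exp(86000 / 8.314 * (1/451.15 - 1/439.15))
1/T2 - 1/T1 = -6.0569e-05
ts2_new = 5.02 min

5.02 min


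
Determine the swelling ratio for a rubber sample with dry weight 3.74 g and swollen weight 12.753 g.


Q = W_swollen / W_dry
Q = 12.753 / 3.74
Q = 3.41

Q = 3.41


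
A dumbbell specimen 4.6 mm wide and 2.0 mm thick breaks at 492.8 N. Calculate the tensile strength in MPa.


Area = width * thickness = 4.6 * 2.0 = 9.2 mm^2
TS = force / area = 492.8 / 9.2 = 53.57 MPa

53.57 MPa


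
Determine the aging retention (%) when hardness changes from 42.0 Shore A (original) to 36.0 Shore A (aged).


Retention = aged / original * 100
= 36.0 / 42.0 * 100
= 85.7%

85.7%


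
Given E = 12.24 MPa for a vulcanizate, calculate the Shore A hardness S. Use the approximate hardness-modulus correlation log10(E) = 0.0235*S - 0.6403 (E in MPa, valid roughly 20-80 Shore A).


log10(E) = 0.0235*S - 0.6403  =>  S = (log10(E) + 0.6403) / 0.0235
log10(12.24) = 1.087781
S = (1.087781 + 0.6403) / 0.0235 = 1.728081 / 0.0235
S = 73.5

Shore A = 73.5


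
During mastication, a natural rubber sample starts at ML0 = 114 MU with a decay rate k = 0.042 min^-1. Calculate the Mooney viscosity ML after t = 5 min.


ML = ML0 * exp(-k * t)
ML = 114 * exp(-0.042 * 5)
ML = 114 * 0.8106
ML = 92.41 MU

92.41 MU


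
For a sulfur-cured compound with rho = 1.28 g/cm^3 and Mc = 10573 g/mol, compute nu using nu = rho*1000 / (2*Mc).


nu = rho * 1000 / (2 * Mc)
nu = 1.28 * 1000 / (2 * 10573)
nu = 1280.0 / 21146
nu = 0.0605 mol/L

0.0605 mol/L


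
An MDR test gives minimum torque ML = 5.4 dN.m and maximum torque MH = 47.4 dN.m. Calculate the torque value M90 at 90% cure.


M90 = ML + 0.9 * (MH - ML)
M90 = 5.4 + 0.9 * (47.4 - 5.4)
M90 = 5.4 + 0.9 * 42.0
M90 = 43.2 dN.m

43.2 dN.m


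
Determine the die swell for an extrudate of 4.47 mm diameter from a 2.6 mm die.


Die swell ratio = D_extrudate / D_die
= 4.47 / 2.6
= 1.719

Die swell = 1.719


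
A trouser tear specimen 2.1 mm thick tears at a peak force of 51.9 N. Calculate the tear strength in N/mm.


Tear strength = force / thickness
= 51.9 / 2.1
= 24.71 N/mm

24.71 N/mm


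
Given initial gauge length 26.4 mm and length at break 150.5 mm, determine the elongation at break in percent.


Elongation = (Lf - L0) / L0 * 100
= (150.5 - 26.4) / 26.4 * 100
= 124.1 / 26.4 * 100
= 470.1%

470.1%


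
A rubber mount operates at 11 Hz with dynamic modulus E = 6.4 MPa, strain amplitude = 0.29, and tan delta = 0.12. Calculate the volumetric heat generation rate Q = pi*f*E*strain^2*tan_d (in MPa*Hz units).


Q = pi * f * E * strain^2 * tan_d
= pi * 11 * 6.4 * 0.29^2 * 0.12
= pi * 11 * 6.4 * 0.0841 * 0.12
= 2.2320

Q = 2.2320


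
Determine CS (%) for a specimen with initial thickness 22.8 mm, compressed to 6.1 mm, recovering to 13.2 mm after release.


CS = (t0 - recovered) / (t0 - ts) * 100
= (22.8 - 13.2) / (22.8 - 6.1) * 100
= 9.6 / 16.7 * 100
= 57.5%

57.5%


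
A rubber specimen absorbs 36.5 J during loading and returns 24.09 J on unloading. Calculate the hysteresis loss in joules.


Hysteresis loss = loading - unloading
= 36.5 - 24.09
= 12.41 J

12.41 J


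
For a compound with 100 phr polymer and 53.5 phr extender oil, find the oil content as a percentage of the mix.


Oil % = oil / (100 + oil) * 100
= 53.5 / (100 + 53.5) * 100
= 53.5 / 153.5 * 100
= 34.85%

34.85%


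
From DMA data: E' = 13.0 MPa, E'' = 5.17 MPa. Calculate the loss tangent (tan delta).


tan delta = E'' / E'
= 5.17 / 13.0
= 0.3977

tan delta = 0.3977


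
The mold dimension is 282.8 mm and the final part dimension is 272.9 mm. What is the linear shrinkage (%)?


Shrinkage = (mold - part) / mold * 100
= (282.8 - 272.9) / 282.8 * 100
= 9.9 / 282.8 * 100
= 3.5%

3.5%


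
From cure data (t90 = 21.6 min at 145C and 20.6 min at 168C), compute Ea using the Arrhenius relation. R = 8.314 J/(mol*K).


T1 = 418.15 K, T2 = 441.15 K
1/T1 - 1/T2 = 1.2468e-04
ln(t1/t2) = ln(21.6/20.6) = 0.0474
Ea = 8.314 * 0.0474 / 1.2468e-04 = 3160.8175 J/mol
Ea = 3.16 kJ/mol

3.16 kJ/mol


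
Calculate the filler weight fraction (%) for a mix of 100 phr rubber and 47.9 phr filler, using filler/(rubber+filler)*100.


Filler % = filler / (rubber + filler) * 100
= 47.9 / (100 + 47.9) * 100
= 47.9 / 147.9 * 100
= 32.39%

32.39%


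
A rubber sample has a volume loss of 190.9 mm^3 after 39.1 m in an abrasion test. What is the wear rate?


Rate = volume_loss / distance
= 190.9 / 39.1
= 4.882 mm^3/m

4.882 mm^3/m


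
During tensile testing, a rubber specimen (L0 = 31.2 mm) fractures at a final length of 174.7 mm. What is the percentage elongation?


Elongation = (Lf - L0) / L0 * 100
= (174.7 - 31.2) / 31.2 * 100
= 143.5 / 31.2 * 100
= 459.9%

459.9%


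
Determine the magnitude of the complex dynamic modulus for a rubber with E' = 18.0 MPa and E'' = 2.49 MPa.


|E*| = sqrt(E'^2 + E''^2)
= sqrt(18.0^2 + 2.49^2)
= sqrt(324.0000 + 6.2001)
= 18.171 MPa

18.171 MPa
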